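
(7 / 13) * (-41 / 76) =-287 / 988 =-0.29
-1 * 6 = -6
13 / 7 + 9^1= 76 / 7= 10.86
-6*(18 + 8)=-156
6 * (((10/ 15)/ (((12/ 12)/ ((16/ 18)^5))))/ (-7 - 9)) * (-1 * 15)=40960/ 19683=2.08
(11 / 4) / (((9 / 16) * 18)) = 22 / 81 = 0.27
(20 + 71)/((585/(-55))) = -77/9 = -8.56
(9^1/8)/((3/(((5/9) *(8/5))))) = 0.33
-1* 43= -43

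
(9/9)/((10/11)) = 11/10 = 1.10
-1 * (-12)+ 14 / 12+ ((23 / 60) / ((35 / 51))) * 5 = 6703 / 420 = 15.96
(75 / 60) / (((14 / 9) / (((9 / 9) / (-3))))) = -15 / 56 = -0.27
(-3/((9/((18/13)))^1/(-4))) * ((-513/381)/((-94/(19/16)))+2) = 1155795/310388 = 3.72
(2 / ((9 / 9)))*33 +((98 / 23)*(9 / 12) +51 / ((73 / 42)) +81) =602889 / 3358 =179.54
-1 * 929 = -929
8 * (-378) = -3024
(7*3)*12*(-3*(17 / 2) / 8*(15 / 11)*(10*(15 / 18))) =-401625 / 44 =-9127.84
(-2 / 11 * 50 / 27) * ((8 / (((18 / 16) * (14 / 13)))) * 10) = -416000 / 18711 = -22.23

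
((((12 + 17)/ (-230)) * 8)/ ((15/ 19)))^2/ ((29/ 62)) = 10385248/ 2975625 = 3.49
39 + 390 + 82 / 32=6905 / 16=431.56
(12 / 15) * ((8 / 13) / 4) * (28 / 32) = 7 / 65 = 0.11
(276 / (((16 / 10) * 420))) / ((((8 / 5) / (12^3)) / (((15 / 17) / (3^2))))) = 5175 / 119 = 43.49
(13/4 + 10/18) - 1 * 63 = -2131/36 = -59.19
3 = 3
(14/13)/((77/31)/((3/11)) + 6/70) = 22785/194506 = 0.12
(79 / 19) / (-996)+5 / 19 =4901 / 18924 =0.26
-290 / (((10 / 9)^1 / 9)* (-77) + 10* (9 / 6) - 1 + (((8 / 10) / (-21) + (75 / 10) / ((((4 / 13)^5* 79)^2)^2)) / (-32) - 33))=2253404860996413602503065600 / 1029680104596159888235452589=2.19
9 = 9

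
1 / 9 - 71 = -70.89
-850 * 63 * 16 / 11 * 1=-856800 / 11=-77890.91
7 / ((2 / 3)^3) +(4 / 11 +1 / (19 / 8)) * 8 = 49997 / 1672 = 29.90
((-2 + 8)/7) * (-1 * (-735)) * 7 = 4410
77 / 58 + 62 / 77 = 2.13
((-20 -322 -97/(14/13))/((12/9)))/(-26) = 18147/1456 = 12.46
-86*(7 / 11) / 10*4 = -1204 / 55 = -21.89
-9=-9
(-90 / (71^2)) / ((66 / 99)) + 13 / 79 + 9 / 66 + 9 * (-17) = -1338070661 / 8761258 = -152.73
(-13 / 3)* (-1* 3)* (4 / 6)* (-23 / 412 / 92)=-13 / 2472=-0.01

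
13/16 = 0.81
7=7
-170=-170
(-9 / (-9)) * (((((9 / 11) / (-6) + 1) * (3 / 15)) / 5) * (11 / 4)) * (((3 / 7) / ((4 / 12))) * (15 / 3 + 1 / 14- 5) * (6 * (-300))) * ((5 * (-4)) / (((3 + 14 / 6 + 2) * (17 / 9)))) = 207765 / 9163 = 22.67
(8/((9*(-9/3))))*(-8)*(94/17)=13.11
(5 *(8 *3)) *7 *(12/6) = 1680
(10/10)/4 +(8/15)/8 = 19/60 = 0.32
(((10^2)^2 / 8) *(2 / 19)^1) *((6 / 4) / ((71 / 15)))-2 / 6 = 41.36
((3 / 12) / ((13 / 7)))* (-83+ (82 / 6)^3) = 116690 / 351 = 332.45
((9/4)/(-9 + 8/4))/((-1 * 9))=1/28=0.04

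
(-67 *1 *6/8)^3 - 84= -8125977/64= -126968.39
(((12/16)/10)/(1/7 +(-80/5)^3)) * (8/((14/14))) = -7/47785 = -0.00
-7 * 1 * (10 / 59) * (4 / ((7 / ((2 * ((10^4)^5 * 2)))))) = -16000000000000000000000 / 59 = -271186440677966101694.92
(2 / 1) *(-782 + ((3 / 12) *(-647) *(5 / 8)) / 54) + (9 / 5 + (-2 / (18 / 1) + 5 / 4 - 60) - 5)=-7040759 / 4320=-1629.81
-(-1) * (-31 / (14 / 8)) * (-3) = 372 / 7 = 53.14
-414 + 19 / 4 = -1637 / 4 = -409.25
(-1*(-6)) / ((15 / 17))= 34 / 5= 6.80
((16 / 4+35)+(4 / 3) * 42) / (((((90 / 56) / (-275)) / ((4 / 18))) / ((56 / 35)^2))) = -749056 / 81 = -9247.60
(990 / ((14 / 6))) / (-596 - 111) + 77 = 378103 / 4949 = 76.40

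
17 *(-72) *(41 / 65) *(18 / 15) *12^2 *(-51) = 2211307776 / 325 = 6804023.93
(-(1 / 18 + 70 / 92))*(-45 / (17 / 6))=5070 / 391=12.97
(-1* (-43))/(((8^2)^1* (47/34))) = 731/1504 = 0.49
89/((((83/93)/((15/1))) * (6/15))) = 620775/166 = 3739.61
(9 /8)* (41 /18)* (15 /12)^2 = 1025 /256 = 4.00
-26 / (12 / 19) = -247 / 6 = -41.17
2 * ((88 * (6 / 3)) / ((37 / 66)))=23232 / 37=627.89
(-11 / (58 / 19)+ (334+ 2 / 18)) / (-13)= -172525 / 6786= -25.42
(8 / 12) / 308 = 1 / 462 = 0.00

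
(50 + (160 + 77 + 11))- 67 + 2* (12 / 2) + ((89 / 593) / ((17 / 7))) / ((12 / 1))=29396819 / 120972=243.01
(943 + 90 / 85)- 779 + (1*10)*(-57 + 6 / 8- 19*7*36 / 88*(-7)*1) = 1275787 / 374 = 3411.20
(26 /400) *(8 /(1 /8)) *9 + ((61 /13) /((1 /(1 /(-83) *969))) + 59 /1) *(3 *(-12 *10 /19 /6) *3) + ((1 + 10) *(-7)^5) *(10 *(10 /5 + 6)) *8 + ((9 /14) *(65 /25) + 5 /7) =-848996597460561 /7175350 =-118321280.14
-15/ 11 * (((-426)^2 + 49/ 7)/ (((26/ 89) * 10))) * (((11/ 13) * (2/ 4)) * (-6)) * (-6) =-436103649/ 338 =-1290247.48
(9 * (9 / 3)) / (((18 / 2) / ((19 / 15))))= 19 / 5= 3.80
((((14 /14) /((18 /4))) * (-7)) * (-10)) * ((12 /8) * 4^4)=17920 /3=5973.33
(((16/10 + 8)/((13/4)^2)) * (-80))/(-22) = 6144/1859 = 3.31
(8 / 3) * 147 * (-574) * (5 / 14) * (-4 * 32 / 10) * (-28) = -28801024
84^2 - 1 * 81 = 6975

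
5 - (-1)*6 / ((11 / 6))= 91 / 11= 8.27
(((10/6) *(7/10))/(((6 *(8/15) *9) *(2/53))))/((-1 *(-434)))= 265/107136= 0.00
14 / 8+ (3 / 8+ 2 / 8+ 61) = 507 / 8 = 63.38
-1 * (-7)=7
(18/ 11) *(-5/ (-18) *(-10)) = -50/ 11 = -4.55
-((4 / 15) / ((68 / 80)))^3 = -4096 / 132651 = -0.03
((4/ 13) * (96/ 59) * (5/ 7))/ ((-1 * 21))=-640/ 37583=-0.02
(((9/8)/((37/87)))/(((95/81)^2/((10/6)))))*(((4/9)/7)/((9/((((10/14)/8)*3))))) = 63423/10471888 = 0.01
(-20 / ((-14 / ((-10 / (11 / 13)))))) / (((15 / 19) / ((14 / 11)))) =-9880 / 363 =-27.22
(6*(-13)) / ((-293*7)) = 78 / 2051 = 0.04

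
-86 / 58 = -43 / 29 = -1.48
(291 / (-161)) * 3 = -873 / 161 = -5.42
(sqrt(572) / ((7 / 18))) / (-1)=-36*sqrt(143) / 7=-61.50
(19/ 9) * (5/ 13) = 95/ 117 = 0.81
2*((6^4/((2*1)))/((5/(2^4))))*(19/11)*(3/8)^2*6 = 332424/55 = 6044.07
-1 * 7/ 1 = -7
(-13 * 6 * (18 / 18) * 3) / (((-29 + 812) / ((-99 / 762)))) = 143 / 3683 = 0.04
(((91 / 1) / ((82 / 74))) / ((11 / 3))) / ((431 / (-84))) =-848484 / 194381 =-4.37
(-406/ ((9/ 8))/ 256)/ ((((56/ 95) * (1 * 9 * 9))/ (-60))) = 13775/ 7776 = 1.77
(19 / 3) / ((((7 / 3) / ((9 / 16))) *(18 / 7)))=19 / 32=0.59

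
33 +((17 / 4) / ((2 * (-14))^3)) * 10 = 1448747 / 43904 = 33.00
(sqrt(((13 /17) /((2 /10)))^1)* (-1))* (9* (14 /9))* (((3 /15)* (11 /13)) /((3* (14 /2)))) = -22* sqrt(1105) /3315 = -0.22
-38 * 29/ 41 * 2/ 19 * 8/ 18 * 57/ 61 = -8816/ 7503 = -1.17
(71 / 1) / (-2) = -71 / 2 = -35.50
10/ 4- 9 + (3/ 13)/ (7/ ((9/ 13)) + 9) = -14507/ 2236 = -6.49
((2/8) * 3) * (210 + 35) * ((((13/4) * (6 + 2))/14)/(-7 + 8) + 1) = 525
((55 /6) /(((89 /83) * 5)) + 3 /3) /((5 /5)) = 1447 /534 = 2.71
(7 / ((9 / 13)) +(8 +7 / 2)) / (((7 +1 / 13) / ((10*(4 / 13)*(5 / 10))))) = 1945 / 414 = 4.70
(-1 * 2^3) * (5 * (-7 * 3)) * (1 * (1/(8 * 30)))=7/2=3.50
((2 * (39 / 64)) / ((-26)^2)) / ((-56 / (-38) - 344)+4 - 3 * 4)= -19 / 3694080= -0.00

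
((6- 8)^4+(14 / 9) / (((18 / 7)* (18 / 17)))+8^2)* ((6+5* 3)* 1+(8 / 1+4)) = 1292203 / 486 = 2658.85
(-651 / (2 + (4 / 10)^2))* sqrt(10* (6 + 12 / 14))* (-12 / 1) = 6200* sqrt(210) / 3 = 29948.85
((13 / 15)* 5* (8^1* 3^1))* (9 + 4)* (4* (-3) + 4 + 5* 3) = 9464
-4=-4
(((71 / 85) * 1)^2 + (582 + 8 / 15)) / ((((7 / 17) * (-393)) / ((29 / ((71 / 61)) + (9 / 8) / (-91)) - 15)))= -6470859421309 / 181296952200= -35.69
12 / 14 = 6 / 7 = 0.86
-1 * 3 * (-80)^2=-19200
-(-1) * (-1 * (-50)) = 50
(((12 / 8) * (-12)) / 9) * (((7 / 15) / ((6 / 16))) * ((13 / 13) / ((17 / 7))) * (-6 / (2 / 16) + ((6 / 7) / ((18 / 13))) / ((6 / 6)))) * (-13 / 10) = -144872 / 2295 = -63.13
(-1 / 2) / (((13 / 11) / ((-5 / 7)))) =55 / 182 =0.30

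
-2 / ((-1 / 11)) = 22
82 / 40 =41 / 20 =2.05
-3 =-3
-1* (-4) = 4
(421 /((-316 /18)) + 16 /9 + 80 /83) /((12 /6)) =-2506799 /236052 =-10.62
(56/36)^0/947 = 1/947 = 0.00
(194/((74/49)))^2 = 22591009/1369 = 16501.83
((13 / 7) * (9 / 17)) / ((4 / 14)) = 117 / 34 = 3.44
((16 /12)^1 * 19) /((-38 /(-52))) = 34.67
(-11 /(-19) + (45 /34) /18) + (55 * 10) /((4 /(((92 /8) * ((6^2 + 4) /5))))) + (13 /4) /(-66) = 1078742239 /85272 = 12650.60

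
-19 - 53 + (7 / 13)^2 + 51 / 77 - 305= -4893509 / 13013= -376.05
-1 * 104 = -104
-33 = -33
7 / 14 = 1 / 2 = 0.50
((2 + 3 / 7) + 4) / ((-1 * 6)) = -15 / 14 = -1.07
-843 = -843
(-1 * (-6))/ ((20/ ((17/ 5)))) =51/ 50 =1.02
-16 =-16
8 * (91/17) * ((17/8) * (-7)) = -637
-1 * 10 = -10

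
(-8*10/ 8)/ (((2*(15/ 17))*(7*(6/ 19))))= -323/ 126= -2.56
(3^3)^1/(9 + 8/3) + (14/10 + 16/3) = 9.05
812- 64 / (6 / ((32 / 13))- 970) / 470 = 2954084932 / 3638035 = 812.00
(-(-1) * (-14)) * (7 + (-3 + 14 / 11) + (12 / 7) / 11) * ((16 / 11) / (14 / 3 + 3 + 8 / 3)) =-3648 / 341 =-10.70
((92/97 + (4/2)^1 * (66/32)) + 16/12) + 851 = 1996043/2328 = 857.41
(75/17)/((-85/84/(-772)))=972720/289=3365.81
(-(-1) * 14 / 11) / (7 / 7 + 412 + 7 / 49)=49 / 15906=0.00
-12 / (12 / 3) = -3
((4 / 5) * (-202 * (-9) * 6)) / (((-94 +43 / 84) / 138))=-505782144 / 39265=-12881.25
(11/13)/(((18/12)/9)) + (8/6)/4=211/39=5.41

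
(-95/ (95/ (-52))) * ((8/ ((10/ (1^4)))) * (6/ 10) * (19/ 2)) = 5928/ 25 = 237.12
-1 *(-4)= 4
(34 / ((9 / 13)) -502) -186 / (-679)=-2765930 / 6111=-452.61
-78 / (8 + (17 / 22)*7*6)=-858 / 445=-1.93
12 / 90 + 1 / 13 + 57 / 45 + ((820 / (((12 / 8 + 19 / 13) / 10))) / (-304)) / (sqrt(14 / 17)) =96 / 65 -13325 * sqrt(238) / 20482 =-8.56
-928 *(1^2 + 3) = -3712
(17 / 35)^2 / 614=289 / 752150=0.00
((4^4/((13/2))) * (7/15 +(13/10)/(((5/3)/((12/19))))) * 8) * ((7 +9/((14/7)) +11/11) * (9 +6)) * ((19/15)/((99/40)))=111984640/3861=29004.05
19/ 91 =0.21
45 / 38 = 1.18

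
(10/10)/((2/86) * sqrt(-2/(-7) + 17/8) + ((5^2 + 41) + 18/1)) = 2899232/243535443-86 * sqrt(210)/243535443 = 0.01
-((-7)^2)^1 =-49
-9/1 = -9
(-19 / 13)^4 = 130321 / 28561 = 4.56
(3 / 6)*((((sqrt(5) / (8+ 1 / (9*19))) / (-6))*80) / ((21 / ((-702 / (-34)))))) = -1.83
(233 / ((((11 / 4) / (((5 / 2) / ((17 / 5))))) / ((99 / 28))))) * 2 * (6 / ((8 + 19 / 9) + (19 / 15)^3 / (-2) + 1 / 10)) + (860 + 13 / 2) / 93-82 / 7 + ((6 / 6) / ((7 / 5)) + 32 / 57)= 1245693805933 / 4350268006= 286.35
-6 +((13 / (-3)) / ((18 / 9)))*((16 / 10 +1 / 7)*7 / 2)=-1153 / 60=-19.22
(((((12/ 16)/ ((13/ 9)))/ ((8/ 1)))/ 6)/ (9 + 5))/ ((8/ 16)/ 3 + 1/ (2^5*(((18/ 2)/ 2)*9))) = 729/ 157976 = 0.00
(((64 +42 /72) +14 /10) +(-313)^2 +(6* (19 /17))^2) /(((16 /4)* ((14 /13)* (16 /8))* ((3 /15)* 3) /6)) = 3158454689 /27744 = 113842.80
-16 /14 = -8 /7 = -1.14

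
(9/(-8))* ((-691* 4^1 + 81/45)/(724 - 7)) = 41433/9560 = 4.33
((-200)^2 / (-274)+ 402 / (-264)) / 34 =-889179 / 204952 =-4.34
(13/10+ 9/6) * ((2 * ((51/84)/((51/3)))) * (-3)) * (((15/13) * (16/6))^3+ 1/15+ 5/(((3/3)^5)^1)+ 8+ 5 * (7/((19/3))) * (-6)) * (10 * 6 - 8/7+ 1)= -2371530782/7305025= -324.64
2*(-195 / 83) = -390 / 83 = -4.70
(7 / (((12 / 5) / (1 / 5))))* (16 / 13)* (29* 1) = 812 / 39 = 20.82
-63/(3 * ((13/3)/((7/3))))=-147/13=-11.31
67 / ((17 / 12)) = 804 / 17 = 47.29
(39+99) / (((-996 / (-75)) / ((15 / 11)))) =14.17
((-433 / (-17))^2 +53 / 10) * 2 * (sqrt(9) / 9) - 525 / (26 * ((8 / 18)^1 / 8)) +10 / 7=9730754 / 131495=74.00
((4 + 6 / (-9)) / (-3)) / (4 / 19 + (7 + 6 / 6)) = -0.14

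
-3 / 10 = -0.30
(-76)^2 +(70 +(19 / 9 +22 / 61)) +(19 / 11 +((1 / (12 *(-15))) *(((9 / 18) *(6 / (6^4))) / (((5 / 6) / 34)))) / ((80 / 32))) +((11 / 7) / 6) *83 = 2234019506651 / 380457000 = 5871.94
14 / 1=14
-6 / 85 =-0.07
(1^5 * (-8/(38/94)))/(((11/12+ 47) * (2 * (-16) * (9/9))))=141/10925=0.01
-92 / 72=-23 / 18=-1.28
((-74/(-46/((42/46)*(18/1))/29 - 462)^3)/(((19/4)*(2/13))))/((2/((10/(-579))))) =-0.00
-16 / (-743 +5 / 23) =92 / 4271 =0.02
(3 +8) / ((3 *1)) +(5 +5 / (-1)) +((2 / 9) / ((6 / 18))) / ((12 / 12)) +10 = 43 / 3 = 14.33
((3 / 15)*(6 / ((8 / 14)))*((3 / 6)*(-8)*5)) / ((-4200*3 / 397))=397 / 300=1.32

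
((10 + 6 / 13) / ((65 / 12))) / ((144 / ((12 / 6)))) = 68 / 2535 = 0.03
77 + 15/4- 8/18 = 80.31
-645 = -645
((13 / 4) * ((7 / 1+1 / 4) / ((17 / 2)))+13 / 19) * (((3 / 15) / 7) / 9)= 2977 / 271320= 0.01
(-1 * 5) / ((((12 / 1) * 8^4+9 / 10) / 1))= -50 / 491529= -0.00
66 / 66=1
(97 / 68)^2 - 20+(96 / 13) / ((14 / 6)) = -6227749 / 420784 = -14.80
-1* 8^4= -4096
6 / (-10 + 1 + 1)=-3 / 4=-0.75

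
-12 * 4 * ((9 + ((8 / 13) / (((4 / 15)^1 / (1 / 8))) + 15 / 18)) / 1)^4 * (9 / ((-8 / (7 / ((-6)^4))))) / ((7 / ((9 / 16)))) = 6216250684081 / 25268944896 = 246.00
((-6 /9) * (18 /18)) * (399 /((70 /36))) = -684 /5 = -136.80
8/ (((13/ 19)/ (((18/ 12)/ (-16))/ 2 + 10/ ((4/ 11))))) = 33383/ 104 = 320.99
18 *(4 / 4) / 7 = 18 / 7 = 2.57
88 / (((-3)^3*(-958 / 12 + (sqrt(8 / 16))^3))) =176*sqrt(2) / 1376619 + 168608 / 4129857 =0.04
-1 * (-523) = 523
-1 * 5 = -5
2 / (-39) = -2 / 39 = -0.05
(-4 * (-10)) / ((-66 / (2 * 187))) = -680 / 3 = -226.67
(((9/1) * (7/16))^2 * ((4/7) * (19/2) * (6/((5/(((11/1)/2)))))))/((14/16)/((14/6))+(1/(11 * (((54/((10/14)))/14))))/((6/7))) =316758519/225040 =1407.57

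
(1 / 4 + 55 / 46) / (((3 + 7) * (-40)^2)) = 133 / 1472000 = 0.00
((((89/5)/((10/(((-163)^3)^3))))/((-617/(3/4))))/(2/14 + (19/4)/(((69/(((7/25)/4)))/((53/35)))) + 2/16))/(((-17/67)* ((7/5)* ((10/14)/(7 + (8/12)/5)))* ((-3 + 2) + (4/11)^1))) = 78669936247514914156581526074/2787965711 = 28217684291137579975.99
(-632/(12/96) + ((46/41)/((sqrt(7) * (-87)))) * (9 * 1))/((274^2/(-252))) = 1242 * sqrt(7)/22316341 + 318528/18769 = 16.97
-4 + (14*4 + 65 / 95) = 1001 / 19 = 52.68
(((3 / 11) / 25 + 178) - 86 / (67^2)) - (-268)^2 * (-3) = 215649.99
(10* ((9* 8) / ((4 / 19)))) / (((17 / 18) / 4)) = 246240 / 17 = 14484.71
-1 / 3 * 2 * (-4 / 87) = 8 / 261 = 0.03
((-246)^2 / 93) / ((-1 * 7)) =-20172 / 217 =-92.96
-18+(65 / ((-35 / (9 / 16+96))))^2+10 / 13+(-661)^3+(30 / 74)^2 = -64467211747078947 / 223245568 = -288772638.69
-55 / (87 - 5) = -0.67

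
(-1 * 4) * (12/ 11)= -48/ 11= -4.36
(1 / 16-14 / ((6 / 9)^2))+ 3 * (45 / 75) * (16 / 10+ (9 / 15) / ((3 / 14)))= -9407 / 400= -23.52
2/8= 1/4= 0.25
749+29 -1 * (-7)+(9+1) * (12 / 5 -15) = 659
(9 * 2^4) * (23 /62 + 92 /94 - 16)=-2109.64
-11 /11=-1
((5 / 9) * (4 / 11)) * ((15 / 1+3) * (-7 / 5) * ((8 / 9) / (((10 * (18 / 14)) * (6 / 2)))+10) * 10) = -1363936 / 2673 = -510.26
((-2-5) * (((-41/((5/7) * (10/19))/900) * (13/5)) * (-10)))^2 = 246237265729/506250000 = 486.39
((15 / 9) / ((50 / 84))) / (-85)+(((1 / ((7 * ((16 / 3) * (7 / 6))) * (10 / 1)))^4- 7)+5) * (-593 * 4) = 4760744373790524159 / 1003536558080000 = 4743.97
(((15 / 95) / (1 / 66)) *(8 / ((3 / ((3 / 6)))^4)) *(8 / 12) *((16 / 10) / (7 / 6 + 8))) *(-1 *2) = -64 / 4275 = -0.01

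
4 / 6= 2 / 3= 0.67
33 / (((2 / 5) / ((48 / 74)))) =53.51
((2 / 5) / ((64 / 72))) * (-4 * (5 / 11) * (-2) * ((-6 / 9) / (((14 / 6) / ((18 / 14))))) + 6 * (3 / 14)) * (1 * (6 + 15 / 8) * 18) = -19683 / 6160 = -3.20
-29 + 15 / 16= -449 / 16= -28.06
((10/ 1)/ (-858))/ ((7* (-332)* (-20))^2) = -1/ 185361496320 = -0.00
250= 250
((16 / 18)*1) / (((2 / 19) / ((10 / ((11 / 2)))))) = 1520 / 99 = 15.35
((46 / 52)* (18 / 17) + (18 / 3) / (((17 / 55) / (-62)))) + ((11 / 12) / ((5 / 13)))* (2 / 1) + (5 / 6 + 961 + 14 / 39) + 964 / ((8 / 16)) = 5610194 / 3315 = 1692.37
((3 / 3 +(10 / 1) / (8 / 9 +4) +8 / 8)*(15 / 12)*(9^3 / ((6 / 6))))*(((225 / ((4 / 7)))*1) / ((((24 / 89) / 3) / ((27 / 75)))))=5813369.86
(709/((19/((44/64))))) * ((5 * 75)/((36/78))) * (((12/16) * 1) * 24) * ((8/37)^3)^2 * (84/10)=15697627545600/48748801771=322.01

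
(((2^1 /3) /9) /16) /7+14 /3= 7057 /1512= 4.67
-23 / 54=-0.43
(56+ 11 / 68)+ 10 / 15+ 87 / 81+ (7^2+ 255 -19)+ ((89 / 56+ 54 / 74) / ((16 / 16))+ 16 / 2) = 335930621 / 951048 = 353.22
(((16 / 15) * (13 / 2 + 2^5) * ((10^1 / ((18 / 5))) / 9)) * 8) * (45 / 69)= 123200 / 1863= 66.13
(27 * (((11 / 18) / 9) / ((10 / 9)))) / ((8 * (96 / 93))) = 1023 / 5120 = 0.20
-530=-530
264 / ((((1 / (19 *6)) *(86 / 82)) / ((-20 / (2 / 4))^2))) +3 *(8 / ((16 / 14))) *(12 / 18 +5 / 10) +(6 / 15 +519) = 19743209877 / 430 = 45914441.57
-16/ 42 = -8/ 21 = -0.38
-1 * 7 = -7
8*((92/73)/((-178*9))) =-368/58473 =-0.01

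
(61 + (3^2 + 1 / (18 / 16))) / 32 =319 / 144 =2.22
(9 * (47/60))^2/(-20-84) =-19881/41600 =-0.48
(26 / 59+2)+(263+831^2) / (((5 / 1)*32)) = 5097707 / 1180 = 4320.09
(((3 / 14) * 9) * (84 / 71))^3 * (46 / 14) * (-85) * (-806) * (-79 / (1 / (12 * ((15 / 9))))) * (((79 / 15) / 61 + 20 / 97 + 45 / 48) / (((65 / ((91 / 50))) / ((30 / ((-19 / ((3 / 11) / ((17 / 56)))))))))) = 456783942234675890016 / 2213058559415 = 206403911.14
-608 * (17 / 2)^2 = -43928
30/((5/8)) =48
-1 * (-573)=573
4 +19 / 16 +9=227 / 16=14.19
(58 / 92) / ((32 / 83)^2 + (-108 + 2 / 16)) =-799124 / 136551345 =-0.01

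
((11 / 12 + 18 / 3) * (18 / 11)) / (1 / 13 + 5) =1079 / 484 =2.23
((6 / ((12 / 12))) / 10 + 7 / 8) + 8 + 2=459 / 40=11.48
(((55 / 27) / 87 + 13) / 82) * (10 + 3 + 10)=351808 / 96309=3.65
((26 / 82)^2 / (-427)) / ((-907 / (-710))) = -119990 / 651032809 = -0.00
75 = 75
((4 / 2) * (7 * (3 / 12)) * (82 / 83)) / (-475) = -287 / 39425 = -0.01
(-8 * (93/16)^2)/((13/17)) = -353.44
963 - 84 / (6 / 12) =795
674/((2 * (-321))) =-337/321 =-1.05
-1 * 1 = -1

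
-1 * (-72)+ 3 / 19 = 72.16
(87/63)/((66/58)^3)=707281/754677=0.94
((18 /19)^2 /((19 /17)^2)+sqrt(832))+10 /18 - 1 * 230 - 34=-308148367 /1172889+8 * sqrt(13)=-233.88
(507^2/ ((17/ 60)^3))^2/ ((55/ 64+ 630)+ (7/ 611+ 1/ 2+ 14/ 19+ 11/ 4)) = 50898104733633682636800000/ 253006787961323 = 201172882133.95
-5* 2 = -10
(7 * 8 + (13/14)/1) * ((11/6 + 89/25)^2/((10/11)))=5737834927/3150000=1821.53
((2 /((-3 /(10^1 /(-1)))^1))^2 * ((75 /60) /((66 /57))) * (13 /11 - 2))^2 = 22562500 /14641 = 1541.05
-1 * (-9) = 9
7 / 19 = 0.37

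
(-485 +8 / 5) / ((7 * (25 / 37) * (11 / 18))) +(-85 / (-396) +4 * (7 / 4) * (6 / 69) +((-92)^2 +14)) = 66239132809 / 7969500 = 8311.58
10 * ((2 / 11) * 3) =60 / 11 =5.45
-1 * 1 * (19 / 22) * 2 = -19 / 11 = -1.73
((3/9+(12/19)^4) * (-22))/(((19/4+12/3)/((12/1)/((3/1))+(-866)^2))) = -2541247259584/2736741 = -928566.96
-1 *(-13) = 13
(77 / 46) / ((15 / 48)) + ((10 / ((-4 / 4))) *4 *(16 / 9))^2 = 5062.15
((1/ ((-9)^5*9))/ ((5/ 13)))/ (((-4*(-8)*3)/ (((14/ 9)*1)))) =-91/ 1147912560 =-0.00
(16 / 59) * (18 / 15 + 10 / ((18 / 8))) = 4064 / 2655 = 1.53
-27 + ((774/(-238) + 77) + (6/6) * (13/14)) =1621/34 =47.68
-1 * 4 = -4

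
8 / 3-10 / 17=106 / 51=2.08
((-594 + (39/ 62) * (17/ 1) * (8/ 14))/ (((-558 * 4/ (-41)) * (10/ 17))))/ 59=-7409807/ 23813580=-0.31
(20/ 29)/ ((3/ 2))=40/ 87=0.46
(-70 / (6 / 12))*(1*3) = -420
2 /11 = 0.18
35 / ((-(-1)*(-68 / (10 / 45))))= -35 / 306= -0.11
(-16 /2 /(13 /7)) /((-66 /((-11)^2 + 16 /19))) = 64820 /8151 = 7.95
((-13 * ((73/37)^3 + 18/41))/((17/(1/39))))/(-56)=16861451/5931263688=0.00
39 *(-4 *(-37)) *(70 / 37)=10920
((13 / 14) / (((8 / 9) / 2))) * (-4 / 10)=-117 / 140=-0.84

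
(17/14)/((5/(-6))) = -51/35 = -1.46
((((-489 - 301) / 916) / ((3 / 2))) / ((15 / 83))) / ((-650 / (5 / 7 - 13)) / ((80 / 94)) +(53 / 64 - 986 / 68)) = -18044864 / 275050755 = -0.07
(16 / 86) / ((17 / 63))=504 / 731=0.69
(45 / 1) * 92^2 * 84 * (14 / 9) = 49768320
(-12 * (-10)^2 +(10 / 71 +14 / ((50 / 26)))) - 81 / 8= -17078399 / 14200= -1202.70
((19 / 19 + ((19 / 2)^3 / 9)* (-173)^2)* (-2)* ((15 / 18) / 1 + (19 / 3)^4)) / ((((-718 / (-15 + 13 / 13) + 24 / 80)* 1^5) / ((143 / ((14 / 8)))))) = -243797268617045 / 16767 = -14540303490.01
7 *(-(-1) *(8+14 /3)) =88.67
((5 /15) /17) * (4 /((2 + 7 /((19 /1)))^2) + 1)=0.03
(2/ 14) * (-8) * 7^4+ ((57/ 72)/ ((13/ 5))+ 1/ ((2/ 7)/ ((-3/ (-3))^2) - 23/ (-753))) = -1425362459/ 520104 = -2740.53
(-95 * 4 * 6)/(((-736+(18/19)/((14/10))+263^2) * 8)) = -12635/3033893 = -0.00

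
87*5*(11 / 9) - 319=638 / 3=212.67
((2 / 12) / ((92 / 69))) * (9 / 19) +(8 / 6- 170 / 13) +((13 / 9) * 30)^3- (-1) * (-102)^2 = 91762.69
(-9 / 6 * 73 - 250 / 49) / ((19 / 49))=-11231 / 38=-295.55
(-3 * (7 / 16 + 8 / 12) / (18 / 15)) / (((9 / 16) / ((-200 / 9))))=26500 / 243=109.05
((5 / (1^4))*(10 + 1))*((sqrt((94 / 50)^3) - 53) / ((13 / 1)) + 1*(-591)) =-425480 / 13 + 517*sqrt(47) / 325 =-32718.33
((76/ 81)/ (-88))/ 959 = -19/ 1708938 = -0.00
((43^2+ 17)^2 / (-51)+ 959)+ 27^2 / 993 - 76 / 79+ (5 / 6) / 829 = -148840398531431 / 2211107142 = -67314.87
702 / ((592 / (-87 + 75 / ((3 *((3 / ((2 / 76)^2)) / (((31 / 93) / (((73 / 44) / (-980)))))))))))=-815252061 / 7800488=-104.51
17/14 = 1.21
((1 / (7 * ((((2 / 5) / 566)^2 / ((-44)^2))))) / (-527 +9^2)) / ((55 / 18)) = -634304880 / 1561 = -406345.21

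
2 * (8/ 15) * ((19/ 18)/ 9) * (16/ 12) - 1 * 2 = -6682/ 3645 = -1.83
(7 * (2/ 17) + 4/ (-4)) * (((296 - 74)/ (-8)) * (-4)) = -333/ 17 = -19.59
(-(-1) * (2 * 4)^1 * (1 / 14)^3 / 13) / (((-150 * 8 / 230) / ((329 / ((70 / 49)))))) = -1081 / 109200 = -0.01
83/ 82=1.01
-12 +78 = 66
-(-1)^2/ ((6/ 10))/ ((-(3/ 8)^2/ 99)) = 3520/ 3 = 1173.33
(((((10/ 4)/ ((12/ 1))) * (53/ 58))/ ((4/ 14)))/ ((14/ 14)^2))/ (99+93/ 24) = 1855/ 286404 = 0.01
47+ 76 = 123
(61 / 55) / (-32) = -61 / 1760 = -0.03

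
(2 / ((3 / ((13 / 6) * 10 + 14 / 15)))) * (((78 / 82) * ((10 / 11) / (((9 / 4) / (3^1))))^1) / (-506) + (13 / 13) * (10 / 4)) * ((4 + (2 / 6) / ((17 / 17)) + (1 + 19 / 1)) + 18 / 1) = 1593.10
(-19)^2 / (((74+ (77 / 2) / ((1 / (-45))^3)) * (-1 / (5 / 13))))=3610 / 91214201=0.00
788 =788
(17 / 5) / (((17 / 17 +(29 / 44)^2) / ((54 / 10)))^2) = 48.19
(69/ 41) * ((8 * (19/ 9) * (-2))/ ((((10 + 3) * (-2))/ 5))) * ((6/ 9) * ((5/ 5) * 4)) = 139840/ 4797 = 29.15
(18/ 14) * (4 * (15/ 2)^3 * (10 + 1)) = 334125/ 14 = 23866.07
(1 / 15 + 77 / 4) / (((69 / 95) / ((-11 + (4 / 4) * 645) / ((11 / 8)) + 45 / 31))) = 3473306267 / 282348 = 12301.51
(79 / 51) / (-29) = -79 / 1479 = -0.05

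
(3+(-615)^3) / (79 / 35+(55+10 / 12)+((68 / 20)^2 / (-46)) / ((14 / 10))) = -112349843676 / 27971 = -4016654.52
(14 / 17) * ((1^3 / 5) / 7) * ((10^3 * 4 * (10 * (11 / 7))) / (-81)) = -18.26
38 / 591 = 0.06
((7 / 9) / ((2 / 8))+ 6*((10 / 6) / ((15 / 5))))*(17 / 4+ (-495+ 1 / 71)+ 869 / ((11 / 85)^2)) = 1552148063 / 4686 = 331230.91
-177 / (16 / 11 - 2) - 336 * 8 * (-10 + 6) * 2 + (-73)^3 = -734377 / 2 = -367188.50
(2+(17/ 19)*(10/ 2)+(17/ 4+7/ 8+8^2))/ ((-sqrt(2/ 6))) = -11491*sqrt(3)/ 152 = -130.94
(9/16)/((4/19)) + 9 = 747/64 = 11.67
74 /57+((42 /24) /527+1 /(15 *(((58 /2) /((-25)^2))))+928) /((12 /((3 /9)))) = 3401511991 /125442864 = 27.12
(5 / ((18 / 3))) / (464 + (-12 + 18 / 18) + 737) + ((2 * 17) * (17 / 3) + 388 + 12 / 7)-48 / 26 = 10777061 / 18564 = 580.54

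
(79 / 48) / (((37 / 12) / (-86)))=-3397 / 74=-45.91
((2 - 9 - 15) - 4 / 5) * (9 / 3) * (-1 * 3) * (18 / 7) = 18468 / 35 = 527.66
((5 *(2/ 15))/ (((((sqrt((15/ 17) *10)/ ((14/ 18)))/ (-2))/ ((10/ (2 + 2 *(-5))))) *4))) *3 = 7 *sqrt(102)/ 216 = 0.33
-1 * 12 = -12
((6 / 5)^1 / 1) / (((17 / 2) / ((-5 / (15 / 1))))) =-4 / 85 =-0.05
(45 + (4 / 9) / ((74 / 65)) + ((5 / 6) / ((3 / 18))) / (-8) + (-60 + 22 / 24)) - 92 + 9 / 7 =-1958641 / 18648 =-105.03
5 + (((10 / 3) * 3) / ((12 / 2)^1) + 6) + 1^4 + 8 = 65 / 3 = 21.67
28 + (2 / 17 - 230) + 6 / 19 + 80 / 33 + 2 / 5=-10591972 / 53295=-198.74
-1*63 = -63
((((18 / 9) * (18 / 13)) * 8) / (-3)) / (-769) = 96 / 9997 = 0.01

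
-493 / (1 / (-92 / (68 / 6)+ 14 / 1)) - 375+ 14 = -3261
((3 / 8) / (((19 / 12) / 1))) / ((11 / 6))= 27 / 209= 0.13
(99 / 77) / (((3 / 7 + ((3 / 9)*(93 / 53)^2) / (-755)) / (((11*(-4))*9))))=-57261465 / 48047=-1191.78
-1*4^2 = -16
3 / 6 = 1 / 2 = 0.50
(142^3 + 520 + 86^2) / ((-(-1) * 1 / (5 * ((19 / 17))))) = 272764380 / 17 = 16044963.53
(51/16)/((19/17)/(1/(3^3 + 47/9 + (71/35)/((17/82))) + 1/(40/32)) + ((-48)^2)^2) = 803333589/1337860381822144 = 0.00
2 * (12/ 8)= 3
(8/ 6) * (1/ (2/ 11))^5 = 161051/ 24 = 6710.46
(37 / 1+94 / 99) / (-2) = -3757 / 198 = -18.97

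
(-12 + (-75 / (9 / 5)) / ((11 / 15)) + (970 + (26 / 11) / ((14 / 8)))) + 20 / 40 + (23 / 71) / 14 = 4937005 / 5467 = 903.06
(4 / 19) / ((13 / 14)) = 56 / 247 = 0.23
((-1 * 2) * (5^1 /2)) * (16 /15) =-5.33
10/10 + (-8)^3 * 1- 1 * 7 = -518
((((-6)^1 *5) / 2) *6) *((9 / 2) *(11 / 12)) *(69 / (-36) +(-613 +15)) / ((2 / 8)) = 3563505 / 4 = 890876.25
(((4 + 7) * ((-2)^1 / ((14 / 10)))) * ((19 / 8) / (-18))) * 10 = 5225 / 252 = 20.73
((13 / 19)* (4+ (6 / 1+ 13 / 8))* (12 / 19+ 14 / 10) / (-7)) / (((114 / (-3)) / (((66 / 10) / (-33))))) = -233337 / 19205200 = -0.01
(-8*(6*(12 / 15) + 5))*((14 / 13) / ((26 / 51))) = -139944 / 845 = -165.61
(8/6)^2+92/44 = 383/99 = 3.87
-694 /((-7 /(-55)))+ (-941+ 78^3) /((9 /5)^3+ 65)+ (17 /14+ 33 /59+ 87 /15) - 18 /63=11343359774 /9141755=1240.83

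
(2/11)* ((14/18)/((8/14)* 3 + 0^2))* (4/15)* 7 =686/4455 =0.15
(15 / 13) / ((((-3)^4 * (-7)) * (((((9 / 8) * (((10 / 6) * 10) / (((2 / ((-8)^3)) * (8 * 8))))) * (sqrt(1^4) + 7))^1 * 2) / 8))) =1 / 73710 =0.00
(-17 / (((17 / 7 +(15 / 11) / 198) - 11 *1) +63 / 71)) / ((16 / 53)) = 162550311 / 22160872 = 7.34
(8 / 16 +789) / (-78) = -1579 / 156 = -10.12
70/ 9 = 7.78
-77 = -77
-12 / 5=-2.40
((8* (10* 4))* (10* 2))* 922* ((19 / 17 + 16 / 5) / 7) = 3639653.11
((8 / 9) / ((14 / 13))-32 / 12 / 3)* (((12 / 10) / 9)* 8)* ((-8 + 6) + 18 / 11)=256 / 10395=0.02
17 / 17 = 1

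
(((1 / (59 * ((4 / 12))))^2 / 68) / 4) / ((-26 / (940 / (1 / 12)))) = -6345 / 1538602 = -0.00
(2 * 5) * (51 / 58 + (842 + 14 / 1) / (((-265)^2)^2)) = 251509131523 / 28602993625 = 8.79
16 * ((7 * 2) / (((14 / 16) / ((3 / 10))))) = 384 / 5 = 76.80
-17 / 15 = -1.13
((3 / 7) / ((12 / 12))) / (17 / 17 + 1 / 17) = 0.40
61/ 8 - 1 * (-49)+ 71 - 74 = 429/ 8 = 53.62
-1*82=-82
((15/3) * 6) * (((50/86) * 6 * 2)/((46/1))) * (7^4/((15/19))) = 13685700/989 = 13837.92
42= 42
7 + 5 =12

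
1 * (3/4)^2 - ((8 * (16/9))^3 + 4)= -33594527/11664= -2880.19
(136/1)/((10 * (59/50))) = 11.53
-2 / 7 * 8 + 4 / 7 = -12 / 7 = -1.71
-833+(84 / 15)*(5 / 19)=-15799 / 19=-831.53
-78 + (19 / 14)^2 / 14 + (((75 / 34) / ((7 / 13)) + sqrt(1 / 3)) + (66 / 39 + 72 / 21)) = -41631567 / 606424 + sqrt(3) / 3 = -68.07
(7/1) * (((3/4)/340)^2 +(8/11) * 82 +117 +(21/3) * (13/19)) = 490931942767/386566400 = 1269.98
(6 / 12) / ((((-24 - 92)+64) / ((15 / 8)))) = -15 / 832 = -0.02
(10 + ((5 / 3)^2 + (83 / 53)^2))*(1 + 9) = 3850360 / 25281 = 152.30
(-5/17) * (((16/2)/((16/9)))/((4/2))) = -45/68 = -0.66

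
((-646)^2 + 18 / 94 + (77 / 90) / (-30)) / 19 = 52957421081 / 2411100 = 21964.01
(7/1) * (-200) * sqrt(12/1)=-2800 * sqrt(3)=-4849.74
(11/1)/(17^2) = 11/289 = 0.04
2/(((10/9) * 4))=9/20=0.45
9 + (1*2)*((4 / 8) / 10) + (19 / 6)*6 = 281 / 10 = 28.10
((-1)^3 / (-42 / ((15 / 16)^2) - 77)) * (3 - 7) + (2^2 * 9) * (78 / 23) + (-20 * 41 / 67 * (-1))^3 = 126587819606236 / 64741341091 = 1955.29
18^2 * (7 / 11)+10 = 2378 / 11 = 216.18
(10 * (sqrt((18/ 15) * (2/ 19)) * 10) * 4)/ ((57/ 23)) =3680 * sqrt(285)/ 1083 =57.36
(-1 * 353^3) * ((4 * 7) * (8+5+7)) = -24632707120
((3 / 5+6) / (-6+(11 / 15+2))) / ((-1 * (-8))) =-99 / 392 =-0.25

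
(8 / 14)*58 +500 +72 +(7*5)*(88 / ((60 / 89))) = 108650 / 21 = 5173.81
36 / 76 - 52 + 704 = 12397 / 19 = 652.47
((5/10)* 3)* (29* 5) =435/2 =217.50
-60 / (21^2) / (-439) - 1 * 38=-2452234 / 64533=-38.00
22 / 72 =11 / 36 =0.31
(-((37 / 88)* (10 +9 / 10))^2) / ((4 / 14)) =-113855623 / 1548800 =-73.51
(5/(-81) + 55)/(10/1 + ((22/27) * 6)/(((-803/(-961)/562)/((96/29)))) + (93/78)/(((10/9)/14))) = 1224684500/243205855641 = 0.01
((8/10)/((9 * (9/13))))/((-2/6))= -52/135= -0.39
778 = 778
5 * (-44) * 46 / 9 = -1124.44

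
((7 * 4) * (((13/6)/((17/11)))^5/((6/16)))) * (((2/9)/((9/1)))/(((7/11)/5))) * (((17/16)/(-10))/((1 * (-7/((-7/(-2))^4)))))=225614492041939/1262548871424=178.70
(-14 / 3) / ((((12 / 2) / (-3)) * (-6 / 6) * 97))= -0.02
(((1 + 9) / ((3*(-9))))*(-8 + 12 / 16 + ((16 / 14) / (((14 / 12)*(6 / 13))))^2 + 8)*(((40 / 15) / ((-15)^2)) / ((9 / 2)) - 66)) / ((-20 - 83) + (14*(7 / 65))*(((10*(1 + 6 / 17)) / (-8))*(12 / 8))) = -8943399790676 / 7437996830565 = -1.20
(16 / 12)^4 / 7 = 256 / 567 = 0.45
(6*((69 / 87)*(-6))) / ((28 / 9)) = -1863 / 203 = -9.18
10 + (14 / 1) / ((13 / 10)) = 270 / 13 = 20.77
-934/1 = -934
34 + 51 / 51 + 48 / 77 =2743 / 77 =35.62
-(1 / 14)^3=-1 / 2744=-0.00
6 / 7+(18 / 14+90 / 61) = 1545 / 427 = 3.62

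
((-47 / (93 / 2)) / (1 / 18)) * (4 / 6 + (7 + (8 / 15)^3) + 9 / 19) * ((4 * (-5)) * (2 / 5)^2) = 1599437824 / 3313125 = 482.76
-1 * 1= -1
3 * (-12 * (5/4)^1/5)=-9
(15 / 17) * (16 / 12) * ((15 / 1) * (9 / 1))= 2700 / 17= 158.82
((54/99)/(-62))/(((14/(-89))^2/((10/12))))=-39605/133672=-0.30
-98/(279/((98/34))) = -1.01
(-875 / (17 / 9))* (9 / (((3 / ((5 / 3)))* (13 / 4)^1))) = -157500 / 221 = -712.67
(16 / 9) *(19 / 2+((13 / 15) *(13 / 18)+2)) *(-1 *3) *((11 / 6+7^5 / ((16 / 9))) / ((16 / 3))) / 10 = -742996649 / 64800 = -11466.00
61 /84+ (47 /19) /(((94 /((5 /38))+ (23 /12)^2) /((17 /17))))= 86008661 /117878964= 0.73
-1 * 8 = -8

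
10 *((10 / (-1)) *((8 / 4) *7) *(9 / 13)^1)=-12600 / 13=-969.23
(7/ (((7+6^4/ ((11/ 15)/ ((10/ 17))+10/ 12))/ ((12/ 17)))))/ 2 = 0.00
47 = 47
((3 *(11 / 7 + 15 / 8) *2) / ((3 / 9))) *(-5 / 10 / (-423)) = 193 / 2632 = 0.07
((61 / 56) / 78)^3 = 226981 / 83338924032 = 0.00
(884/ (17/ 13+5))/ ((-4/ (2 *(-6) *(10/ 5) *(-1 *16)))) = -551616/ 41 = -13454.05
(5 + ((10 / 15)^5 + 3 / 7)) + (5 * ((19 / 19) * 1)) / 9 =10403 / 1701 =6.12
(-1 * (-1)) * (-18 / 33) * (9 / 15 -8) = 222 / 55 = 4.04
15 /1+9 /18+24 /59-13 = 343 /118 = 2.91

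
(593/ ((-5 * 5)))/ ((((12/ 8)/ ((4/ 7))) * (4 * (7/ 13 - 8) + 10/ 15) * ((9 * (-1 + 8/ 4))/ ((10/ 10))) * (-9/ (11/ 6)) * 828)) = -0.00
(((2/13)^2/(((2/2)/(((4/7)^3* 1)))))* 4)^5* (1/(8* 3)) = 140737488355328/1963475009163309593863821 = 0.00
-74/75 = -0.99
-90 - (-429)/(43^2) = -165981/1849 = -89.77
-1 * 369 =-369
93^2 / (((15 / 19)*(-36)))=-18259 / 60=-304.32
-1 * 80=-80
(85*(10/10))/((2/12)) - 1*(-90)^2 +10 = -7580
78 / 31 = 2.52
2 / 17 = 0.12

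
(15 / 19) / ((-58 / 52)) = -390 / 551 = -0.71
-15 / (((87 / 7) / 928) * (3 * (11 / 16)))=-17920 / 33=-543.03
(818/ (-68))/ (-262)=409/ 8908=0.05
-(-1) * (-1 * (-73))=73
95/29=3.28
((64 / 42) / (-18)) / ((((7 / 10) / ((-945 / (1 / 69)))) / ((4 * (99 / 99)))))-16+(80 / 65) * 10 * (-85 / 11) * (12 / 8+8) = 30653984 / 1001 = 30623.36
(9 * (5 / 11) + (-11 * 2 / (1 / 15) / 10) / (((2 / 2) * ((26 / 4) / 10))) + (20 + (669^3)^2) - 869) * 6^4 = 116188115598686486576.90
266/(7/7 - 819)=-133/409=-0.33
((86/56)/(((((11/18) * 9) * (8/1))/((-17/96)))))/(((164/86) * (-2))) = 31433/19396608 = 0.00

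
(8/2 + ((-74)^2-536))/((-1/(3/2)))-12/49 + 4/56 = -726785/98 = -7416.17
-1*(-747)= 747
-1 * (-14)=14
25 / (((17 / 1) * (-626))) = -25 / 10642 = -0.00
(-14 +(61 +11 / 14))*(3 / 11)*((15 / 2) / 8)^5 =9.44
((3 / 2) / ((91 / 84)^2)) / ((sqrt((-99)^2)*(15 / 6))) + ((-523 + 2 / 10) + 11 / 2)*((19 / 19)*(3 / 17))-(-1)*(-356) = -141354869 / 316030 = -447.28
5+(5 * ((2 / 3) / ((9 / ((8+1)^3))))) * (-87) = -23485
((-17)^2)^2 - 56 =83465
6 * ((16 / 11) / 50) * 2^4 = 2.79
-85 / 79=-1.08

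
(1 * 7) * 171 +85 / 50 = 11987 / 10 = 1198.70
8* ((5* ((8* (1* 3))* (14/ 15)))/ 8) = 112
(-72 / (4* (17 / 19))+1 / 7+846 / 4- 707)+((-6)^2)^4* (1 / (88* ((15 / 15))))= 48619063 / 2618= 18571.07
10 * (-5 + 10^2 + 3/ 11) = 10480/ 11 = 952.73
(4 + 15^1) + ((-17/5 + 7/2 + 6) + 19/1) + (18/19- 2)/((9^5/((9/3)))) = 164923657/3739770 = 44.10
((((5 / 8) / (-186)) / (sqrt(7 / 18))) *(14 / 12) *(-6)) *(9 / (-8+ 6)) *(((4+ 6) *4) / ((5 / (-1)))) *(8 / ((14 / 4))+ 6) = 1305 *sqrt(14) / 434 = 11.25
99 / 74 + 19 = 1505 / 74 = 20.34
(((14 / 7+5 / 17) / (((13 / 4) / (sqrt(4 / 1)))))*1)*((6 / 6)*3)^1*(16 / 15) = 384 / 85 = 4.52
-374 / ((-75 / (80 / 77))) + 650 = 68794 / 105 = 655.18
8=8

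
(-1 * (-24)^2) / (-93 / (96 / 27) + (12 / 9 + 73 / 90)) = 829440 / 34577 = 23.99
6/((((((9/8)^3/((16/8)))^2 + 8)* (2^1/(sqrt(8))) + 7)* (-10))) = -0.05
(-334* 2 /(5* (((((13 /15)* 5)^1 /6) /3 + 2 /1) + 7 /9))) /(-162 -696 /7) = 42084 /248575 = 0.17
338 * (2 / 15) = 676 / 15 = 45.07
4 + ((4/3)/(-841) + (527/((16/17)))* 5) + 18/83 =9394599643/3350544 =2803.90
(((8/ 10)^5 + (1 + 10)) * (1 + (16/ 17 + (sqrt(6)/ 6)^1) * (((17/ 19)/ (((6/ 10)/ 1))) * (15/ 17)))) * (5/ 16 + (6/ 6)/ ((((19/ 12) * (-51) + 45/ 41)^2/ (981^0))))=10072669589073 * sqrt(6)/ 12968789644000 + 21847620338699337/ 2755867799350000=9.83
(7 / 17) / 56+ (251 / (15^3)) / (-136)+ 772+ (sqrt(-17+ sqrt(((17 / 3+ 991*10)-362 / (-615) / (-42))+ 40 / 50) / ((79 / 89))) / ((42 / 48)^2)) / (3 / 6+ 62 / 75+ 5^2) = 640*sqrt(-1966298353425+ 30268455*sqrt(183781864910)) / 4387248173+ 88587781 / 114750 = 772.49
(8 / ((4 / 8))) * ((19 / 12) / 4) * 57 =361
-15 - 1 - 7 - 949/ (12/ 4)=-1018/ 3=-339.33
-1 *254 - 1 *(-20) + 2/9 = -2104/9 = -233.78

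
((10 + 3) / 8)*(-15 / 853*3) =-585 / 6824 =-0.09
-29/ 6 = -4.83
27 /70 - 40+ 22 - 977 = -69623 /70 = -994.61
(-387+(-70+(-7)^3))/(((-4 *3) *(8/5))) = 125/3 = 41.67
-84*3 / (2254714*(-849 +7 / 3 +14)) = 27 / 201152699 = 0.00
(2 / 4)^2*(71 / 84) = 0.21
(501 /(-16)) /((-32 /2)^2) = -501 /4096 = -0.12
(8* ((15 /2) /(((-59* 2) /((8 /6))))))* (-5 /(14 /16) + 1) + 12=6276 /413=15.20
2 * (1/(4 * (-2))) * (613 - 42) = -571/4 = -142.75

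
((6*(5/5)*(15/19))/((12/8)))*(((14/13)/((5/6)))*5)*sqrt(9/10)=1512*sqrt(10)/247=19.36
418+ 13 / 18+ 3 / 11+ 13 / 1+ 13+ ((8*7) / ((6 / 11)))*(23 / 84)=473.11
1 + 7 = 8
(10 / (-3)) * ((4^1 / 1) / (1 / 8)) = -106.67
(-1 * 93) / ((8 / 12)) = -279 / 2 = -139.50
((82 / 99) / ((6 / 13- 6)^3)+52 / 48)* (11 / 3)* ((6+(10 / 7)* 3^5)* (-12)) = -16757.39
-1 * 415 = -415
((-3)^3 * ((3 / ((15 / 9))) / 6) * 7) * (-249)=141183 / 10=14118.30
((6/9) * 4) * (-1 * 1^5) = -2.67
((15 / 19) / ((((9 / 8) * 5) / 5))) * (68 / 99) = 2720 / 5643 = 0.48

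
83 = 83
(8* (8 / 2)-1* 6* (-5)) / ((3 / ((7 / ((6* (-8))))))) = -3.01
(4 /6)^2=4 /9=0.44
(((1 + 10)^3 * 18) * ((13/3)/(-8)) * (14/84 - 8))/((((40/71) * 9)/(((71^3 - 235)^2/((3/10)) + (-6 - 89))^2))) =3645875357232724326669471000.00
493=493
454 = 454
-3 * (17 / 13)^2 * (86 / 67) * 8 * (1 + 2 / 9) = -2187152 / 33969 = -64.39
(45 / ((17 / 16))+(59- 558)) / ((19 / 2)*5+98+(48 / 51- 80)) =-15526 / 2259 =-6.87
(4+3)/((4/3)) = 5.25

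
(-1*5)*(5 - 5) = 0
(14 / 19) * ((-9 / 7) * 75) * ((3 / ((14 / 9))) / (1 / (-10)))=1370.30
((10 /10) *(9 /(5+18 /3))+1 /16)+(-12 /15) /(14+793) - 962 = -682549199 /710160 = -961.12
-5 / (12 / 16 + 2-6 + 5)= -20 / 7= -2.86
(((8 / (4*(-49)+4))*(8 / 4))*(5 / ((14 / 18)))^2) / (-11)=675 / 2156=0.31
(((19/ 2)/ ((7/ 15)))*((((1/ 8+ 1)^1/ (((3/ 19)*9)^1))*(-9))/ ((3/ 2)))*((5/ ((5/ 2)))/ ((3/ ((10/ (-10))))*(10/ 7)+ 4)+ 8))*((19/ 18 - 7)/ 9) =63.87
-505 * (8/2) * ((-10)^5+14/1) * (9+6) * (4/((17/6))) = 4277048188.24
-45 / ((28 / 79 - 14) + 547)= -237 / 2809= -0.08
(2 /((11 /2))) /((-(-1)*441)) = 4 /4851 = 0.00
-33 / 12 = -11 / 4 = -2.75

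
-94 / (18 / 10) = -470 / 9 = -52.22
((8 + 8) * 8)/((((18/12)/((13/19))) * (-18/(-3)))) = 1664/171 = 9.73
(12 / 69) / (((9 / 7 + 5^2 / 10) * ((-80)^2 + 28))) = 14 / 1958933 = 0.00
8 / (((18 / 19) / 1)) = 76 / 9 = 8.44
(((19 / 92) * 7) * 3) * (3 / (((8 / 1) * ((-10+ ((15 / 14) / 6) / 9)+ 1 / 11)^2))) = 574858053 / 34567738174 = 0.02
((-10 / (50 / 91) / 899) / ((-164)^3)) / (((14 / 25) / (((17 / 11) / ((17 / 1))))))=0.00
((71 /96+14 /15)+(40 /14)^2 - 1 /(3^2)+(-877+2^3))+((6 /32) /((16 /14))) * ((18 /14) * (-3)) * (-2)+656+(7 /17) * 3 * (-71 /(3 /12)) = -1326268081 /2399040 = -552.83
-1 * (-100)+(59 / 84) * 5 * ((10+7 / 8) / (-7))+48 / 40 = 750633 / 7840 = 95.74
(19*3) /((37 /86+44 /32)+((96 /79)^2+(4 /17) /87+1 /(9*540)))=73301131404360 /4224240395573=17.35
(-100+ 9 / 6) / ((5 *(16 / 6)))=-7.39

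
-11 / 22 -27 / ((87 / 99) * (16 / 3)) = -2905 / 464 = -6.26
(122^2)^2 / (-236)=-55383364 / 59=-938701.08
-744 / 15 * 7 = -1736 / 5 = -347.20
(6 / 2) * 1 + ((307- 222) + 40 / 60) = 266 / 3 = 88.67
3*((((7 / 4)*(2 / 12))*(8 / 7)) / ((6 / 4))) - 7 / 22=23 / 66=0.35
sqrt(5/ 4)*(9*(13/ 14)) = 117*sqrt(5)/ 28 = 9.34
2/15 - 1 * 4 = -3.87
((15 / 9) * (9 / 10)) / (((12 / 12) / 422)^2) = 267126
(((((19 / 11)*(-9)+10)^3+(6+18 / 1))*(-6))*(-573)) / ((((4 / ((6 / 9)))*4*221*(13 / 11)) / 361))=-40343988561 / 1390532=-29013.35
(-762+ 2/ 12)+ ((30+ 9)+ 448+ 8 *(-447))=-23105/ 6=-3850.83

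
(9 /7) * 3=27 /7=3.86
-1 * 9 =-9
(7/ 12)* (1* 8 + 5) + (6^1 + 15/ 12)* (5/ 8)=1163/ 96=12.11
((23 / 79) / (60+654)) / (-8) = -23 / 451248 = -0.00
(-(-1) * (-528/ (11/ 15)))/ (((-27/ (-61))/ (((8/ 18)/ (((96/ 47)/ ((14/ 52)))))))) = -100345/ 1053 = -95.29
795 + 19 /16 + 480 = 20419 /16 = 1276.19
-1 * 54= -54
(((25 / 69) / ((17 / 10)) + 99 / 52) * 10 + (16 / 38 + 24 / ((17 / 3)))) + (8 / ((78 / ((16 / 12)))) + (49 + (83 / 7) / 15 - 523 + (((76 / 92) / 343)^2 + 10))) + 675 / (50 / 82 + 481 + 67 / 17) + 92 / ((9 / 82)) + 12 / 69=902822802891287371 / 2242817145872310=402.54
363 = 363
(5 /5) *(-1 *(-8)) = 8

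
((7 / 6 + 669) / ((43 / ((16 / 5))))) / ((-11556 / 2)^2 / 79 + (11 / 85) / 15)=216008120 / 1830348232667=0.00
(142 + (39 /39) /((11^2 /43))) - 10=16015 /121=132.36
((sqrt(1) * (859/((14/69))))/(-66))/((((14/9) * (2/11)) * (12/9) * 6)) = -177813/6272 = -28.35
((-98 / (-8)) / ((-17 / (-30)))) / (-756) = -0.03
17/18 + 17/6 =34/9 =3.78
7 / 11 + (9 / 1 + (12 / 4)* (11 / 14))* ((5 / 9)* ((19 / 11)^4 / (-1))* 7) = -34479163 / 87846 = -392.50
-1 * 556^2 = -309136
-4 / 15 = -0.27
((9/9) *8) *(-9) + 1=-71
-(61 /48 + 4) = -253 /48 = -5.27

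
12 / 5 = 2.40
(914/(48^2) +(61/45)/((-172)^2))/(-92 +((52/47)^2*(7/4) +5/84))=-0.00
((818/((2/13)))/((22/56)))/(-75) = -148876/825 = -180.46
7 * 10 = 70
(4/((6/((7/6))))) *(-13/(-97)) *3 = 91/291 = 0.31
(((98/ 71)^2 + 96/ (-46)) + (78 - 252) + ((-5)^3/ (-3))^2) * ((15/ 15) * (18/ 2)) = 1629852953/ 115943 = 14057.36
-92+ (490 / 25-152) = -1122 / 5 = -224.40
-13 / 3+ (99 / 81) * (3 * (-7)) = -30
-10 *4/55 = -0.73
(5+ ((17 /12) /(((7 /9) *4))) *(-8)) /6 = 19 /84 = 0.23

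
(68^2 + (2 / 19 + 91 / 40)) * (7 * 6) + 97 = 73873889 / 380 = 194404.97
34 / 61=0.56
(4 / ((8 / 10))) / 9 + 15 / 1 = 140 / 9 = 15.56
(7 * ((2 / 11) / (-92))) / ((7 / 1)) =-1 / 506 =-0.00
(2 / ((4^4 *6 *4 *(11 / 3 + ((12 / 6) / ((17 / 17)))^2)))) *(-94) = -47 / 11776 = -0.00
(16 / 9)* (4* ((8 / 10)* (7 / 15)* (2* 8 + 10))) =46592 / 675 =69.03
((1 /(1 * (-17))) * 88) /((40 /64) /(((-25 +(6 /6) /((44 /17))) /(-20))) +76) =-47652 /704293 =-0.07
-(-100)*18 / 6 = 300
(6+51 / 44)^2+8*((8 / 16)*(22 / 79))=8009143 / 152944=52.37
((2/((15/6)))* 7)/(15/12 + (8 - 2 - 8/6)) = 336/355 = 0.95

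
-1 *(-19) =19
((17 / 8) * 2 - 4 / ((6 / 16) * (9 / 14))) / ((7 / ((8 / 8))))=-1333 / 756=-1.76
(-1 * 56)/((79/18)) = -1008/79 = -12.76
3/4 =0.75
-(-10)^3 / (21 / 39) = 13000 / 7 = 1857.14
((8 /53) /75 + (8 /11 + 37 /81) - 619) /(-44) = 364687837 /25972650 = 14.04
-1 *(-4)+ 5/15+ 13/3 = 26/3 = 8.67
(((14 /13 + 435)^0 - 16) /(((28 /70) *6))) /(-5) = 5 /4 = 1.25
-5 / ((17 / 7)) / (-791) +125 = 240130 / 1921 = 125.00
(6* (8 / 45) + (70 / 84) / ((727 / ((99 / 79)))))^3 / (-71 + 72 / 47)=-0.02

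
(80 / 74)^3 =64000 / 50653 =1.26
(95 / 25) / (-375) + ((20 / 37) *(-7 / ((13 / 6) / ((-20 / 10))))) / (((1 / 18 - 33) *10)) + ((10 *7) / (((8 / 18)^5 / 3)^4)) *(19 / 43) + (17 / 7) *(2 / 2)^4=2451635688862804941856247894733149 / 88498797222895288320000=27702474675.31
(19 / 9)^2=361 / 81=4.46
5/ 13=0.38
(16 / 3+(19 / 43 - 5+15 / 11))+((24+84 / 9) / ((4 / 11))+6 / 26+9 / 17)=94.57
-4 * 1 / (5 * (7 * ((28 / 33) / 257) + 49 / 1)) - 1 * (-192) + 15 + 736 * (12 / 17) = 25674990867 / 35340025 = 726.51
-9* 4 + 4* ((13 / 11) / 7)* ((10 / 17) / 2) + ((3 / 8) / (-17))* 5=-376067 / 10472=-35.91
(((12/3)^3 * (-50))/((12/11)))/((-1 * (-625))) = -352/75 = -4.69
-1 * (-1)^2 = -1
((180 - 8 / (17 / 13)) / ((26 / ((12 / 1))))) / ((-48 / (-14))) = 5173 / 221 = 23.41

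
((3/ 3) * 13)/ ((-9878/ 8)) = -52/ 4939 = -0.01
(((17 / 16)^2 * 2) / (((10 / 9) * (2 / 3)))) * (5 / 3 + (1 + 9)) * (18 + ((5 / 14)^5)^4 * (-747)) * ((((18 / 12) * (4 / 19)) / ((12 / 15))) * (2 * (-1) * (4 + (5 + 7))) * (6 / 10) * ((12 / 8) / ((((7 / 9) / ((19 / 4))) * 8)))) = -5555.07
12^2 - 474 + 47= -283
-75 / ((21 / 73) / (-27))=7039.29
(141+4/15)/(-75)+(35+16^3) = 4129.12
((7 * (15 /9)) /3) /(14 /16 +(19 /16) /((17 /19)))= 9520 /5391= 1.77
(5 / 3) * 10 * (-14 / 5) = -140 / 3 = -46.67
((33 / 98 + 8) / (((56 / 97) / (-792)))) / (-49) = 7845651 / 33614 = 233.40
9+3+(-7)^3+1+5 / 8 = -2635 / 8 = -329.38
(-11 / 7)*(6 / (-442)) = 0.02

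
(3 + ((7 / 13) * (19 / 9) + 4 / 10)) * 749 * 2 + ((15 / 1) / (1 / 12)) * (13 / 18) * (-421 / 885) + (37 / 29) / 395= 532500496589 / 79073865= 6734.22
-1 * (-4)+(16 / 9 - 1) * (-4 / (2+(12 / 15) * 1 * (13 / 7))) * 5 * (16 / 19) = 2524 / 10431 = 0.24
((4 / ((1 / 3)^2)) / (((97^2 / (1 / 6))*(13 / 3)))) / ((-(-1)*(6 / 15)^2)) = 225 / 244634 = 0.00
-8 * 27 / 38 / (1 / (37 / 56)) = -999 / 266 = -3.76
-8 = -8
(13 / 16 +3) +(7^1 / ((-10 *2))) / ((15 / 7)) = 4379 / 1200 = 3.65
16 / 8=2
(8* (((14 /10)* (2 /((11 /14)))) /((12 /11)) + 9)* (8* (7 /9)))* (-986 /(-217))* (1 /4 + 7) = 84180736 /4185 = 20114.87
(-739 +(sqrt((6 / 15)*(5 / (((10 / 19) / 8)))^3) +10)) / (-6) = 243 / 2 -76*sqrt(190) / 15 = 51.66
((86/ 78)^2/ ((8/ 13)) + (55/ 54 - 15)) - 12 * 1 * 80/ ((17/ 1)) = -3268801/ 47736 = -68.48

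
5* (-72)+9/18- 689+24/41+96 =-78057/82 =-951.91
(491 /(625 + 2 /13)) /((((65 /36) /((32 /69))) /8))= 1.61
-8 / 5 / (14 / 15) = -12 / 7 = -1.71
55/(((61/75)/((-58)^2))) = 13876500/61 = 227483.61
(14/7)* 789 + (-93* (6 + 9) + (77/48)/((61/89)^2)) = 33295181/178608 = 186.41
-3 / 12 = -1 / 4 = -0.25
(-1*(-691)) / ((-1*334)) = -691 / 334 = -2.07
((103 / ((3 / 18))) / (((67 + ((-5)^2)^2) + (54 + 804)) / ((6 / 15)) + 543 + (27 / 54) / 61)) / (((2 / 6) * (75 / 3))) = 226188 / 13474925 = 0.02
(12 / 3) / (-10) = -2 / 5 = -0.40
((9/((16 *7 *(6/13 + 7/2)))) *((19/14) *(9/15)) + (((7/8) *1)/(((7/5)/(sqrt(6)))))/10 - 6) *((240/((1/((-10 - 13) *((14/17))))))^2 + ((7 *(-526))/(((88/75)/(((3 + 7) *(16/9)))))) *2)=-281880480509665/2292059 + 12251153075 *sqrt(6)/9537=-119834742.38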